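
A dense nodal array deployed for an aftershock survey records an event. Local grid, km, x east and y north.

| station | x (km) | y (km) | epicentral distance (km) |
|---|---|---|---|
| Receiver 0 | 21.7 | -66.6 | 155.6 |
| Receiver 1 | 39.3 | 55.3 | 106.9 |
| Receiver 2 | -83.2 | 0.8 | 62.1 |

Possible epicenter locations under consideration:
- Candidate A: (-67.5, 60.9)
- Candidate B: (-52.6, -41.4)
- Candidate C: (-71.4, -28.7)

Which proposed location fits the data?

For each candidate, compare |candidate − station| to the reported distance:
Candidate A: residuals Receiver 0 0.0, Receiver 1 0.0, Receiver 2 0.0 → max 0.0 km
Candidate B: residuals Receiver 0 77.1, Receiver 1 26.5, Receiver 2 10.0 → max 77.1 km
Candidate C: residuals Receiver 0 55.1, Receiver 1 32.1, Receiver 2 30.3 → max 55.1 km
Only Candidate A has all residuals ≈ 0.

Candidate A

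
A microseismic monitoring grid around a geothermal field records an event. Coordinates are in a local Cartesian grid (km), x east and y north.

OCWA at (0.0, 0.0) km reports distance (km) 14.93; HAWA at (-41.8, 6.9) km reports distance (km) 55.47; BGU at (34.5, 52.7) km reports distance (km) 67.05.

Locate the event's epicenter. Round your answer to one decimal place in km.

Circle about each station: x² + y² = 14.93²; (x + 41.8)² + (y − 6.9)² = 55.47²; (x − 34.5)² + (y − 52.7)² = 67.05².
Subtracting the OCWA equation from the HAWA and BGU equations removes the quadratic terms:
-83.6 x + 13.8 y = -1059.17
69.0 x + 105.4 y = -305.26
Solving the 2×2 system: x ≈ 11.0, y ≈ -10.1 km.
Check against OCWA (with the unrounded x, y): √(x²+y²) = 14.93 ≈ 14.93 km. ✓

(11.0, -10.1)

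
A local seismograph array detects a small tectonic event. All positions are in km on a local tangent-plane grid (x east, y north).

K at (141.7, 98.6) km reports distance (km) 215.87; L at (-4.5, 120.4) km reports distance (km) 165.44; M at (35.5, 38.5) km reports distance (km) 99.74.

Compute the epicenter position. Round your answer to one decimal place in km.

Circle about each station: (x − 141.7)² + (y − 98.6)² = 215.87²; (x + 4.5)² + (y − 120.4)² = 165.44²; (x − 35.5)² + (y − 38.5)² = 99.74².
Subtracting the K equation from the L and M equations removes the quadratic terms:
-292.4 x + 43.6 y = 3945.02
-212.4 x − 120.2 y = 9593.44
Solving the 2×2 system: x ≈ -20.1, y ≈ -44.3 km.
Check against K (with the unrounded x, y): √((x − 141.7)²+(y − 98.6)²) = 215.87 ≈ 215.87 km. ✓

-20.1 km east, -44.3 km north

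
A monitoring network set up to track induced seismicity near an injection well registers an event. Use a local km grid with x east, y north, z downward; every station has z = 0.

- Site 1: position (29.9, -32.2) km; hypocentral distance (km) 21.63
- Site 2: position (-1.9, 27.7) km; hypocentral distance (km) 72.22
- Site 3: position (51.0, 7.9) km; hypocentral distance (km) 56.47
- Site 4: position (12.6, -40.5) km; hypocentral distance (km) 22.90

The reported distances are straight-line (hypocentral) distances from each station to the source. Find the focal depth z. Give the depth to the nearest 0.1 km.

depth ≈ 20.0 km

Each station gives a sphere (x−x_i)² + (y−y_i)² + z² = d_i² (stations at z=0).
Subtracting the Site 1 sphere from Site 2 and Site 3: z² cancels, leaving linear equations in x and y:
-63.6 x + 119.8 y = -5907.82
42.2 x + 80.2 y = -1988.44
Solving: x ≈ 23.197, y ≈ -36.999 km (keep extra digits for the depth step; rounded: 23.2, -37.0).
Then from the Site 1 sphere: z² = 21.63² − (x − 29.9)² − (y + 32.2)² with x = 23.197, y = -36.999, so z ≈ 19.997 ≈ 20.0 km.
Check against Site 4 (with the unrounded solution): distance 22.90 ≈ 22.90 km. ✓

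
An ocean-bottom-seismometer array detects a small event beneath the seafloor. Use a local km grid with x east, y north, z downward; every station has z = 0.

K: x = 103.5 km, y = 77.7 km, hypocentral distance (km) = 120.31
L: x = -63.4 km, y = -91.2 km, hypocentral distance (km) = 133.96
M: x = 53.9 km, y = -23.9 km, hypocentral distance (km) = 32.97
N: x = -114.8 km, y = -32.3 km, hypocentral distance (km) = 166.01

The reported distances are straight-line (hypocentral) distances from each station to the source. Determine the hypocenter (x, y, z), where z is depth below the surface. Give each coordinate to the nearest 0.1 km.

x ≈ 47.8 km, y ≈ -23.9 km, depth ≈ 32.4 km

Each station gives a sphere (x−x_i)² + (y−y_i)² + z² = d_i² (stations at z=0).
Subtracting the K sphere from L and M: z² cancels, leaving linear equations in x and y:
-333.8 x − 337.8 y = -7883.33
-99.2 x − 203.2 y = 114.36
Solving: x ≈ 47.803, y ≈ -23.900 km (keep extra digits for the depth step; rounded: 47.8, -23.9).
Then from the K sphere: z² = 120.31² − (x − 103.5)² − (y − 77.7)² with x = 47.803, y = -23.900, so z ≈ 32.400 ≈ 32.4 km.
Check against N (with the unrounded solution): distance 166.01 ≈ 166.01 km. ✓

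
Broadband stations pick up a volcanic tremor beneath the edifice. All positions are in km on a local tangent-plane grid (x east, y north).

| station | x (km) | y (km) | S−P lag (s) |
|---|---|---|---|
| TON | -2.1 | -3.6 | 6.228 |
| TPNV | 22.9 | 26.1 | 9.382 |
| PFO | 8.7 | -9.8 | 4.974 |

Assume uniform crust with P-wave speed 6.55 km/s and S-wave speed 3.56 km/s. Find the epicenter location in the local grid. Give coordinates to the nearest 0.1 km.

Distance from S−P lag: d = Δt · v_P v_S / (v_P − v_S) = Δt · (6.55·3.56)/(6.55−3.56) ≈ 7.7987·Δt.
So d_TON = 48.57, d_TPNV = 73.17, d_PFO = 38.79 km.
Circle about each station: (x + 2.1)² + (y + 3.6)² = 48.57²; (x − 22.9)² + (y − 26.1)² = 73.17²; (x − 8.7)² + (y + 9.8)² = 38.79².
Subtracting pairs of circle equations eliminates x²+y² and gives linear equations (the radical axes):
50.0 x + 59.4 y = -1806.55
21.6 x − 12.4 y = 1008.74
Solving the 2×2 system: x ≈ 19.7, y ≈ -47.0 km.

x ≈ 19.7 km, y ≈ -47.0 km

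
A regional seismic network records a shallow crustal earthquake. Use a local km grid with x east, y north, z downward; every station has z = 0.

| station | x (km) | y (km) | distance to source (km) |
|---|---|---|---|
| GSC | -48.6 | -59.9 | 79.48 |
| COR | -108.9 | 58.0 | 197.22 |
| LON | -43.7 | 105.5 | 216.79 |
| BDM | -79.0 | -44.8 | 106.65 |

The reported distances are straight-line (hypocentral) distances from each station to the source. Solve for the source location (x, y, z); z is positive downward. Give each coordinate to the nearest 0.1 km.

x ≈ -5.0 km, y ≈ -101.4 km, depth ≈ 51.9 km

Each station gives a sphere (x−x_i)² + (y−y_i)² + z² = d_i² (stations at z=0).
Subtracting the GSC sphere from COR and LON: z² cancels, leaving linear equations in x and y:
-120.6 x + 235.8 y = -23305.42
9.8 x + 330.8 y = -33590.86
Solving: x ≈ -5.006, y ≈ -101.396 km (keep extra digits for the depth step; rounded: -5.0, -101.4).
Then from the GSC sphere: z² = 79.48² − (x + 48.6)² − (y + 59.9)² with x = -5.006, y = -101.396, so z ≈ 51.911 ≈ 51.9 km.
Check against BDM (with the unrounded solution): distance 106.64 ≈ 106.65 km. ✓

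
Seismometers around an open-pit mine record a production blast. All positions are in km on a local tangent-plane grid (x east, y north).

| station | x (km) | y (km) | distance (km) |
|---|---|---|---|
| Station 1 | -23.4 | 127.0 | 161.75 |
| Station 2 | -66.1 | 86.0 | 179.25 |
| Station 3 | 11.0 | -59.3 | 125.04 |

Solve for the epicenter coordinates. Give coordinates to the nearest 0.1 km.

Circle about each station: (x + 23.4)² + (y − 127.0)² = 161.75²; (x + 66.1)² + (y − 86.0)² = 179.25²; (x − 11.0)² + (y + 59.3)² = 125.04².
Subtracting pairs of circle equations eliminates x²+y² and gives linear equations (the radical axes):
-85.4 x − 82.0 y = -10878.85
68.8 x − 372.6 y = -2511.01
Solving the 2×2 system: x ≈ 102.7, y ≈ 25.7 km.
Check against Station 1 (with the unrounded x, y): √((x + 23.4)²+(y − 127.0)²) = 161.75 ≈ 161.75 km. ✓

(102.7, 25.7)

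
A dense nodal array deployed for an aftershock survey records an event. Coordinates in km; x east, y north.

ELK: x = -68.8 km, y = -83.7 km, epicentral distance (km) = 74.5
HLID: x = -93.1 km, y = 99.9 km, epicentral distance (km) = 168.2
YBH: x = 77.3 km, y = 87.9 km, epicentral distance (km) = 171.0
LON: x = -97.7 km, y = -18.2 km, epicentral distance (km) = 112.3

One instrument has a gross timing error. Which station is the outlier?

Solve using three stations at a time. Using ELK, YBH, LON (subtract circle equations pairwise → linear system) gives (x, y) ≈ (3.7, -66.5).
Distances from that point to each station vs reported:
  ELK: calculated 74.5 vs reported 74.5 → residual 0.0 km
  HLID: calculated 192.5 vs reported 168.2 → residual 24.3 km
  YBH: calculated 171.0 vs reported 171.0 → residual 0.0 km
  LON: calculated 112.3 vs reported 112.3 → residual 0.0 km
ELK, YBH, LON are mutually consistent (residuals ≈ 0); HLID is off by 24.3 km.

HLID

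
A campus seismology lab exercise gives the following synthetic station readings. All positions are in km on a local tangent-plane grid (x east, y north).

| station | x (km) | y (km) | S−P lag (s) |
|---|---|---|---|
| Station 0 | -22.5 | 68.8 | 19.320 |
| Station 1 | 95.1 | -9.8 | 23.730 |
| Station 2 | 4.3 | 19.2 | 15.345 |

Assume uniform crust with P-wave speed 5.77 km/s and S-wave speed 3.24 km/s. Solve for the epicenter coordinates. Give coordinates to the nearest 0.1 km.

x ≈ -71.2 km, y ≈ -65.4 km

Distance from S−P lag: d = Δt · v_P v_S / (v_P − v_S) = Δt · (5.77·3.24)/(5.77−3.24) ≈ 7.3892·Δt.
So d_Station 0 = 142.76, d_Station 1 = 175.35, d_Station 2 = 113.39 km.
Circle about each station: (x + 22.5)² + (y − 68.8)² = 142.76²; (x − 95.1)² + (y + 9.8)² = 175.35²; (x − 4.3)² + (y − 19.2)² = 113.39².
Subtracting the Station 0 equation from the Station 1 and Station 2 equations removes the quadratic terms:
235.2 x − 157.2 y = -6466.84
53.6 x − 99.2 y = 2670.57
Solving the 2×2 system: x ≈ -71.2, y ≈ -65.4 km.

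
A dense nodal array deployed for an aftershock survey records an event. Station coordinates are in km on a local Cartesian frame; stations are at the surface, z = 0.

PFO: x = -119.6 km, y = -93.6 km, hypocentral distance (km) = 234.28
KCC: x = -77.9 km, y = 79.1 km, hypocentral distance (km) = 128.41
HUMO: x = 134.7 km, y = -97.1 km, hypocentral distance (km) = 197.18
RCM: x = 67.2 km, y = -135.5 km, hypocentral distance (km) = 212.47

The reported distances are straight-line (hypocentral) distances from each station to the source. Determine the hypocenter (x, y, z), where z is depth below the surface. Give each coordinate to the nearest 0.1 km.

x ≈ 41.3 km, y ≈ 70.1 km, depth ≈ 46.9 km

Each station gives a sphere (x−x_i)² + (y−y_i)² + z² = d_i² (stations at z=0).
Subtracting the PFO sphere from KCC and HUMO: z² cancels, leaving linear equations in x and y:
83.4 x + 345.4 y = 27658.09
508.6 x − 7.0 y = 20514.55
Solving: x ≈ 41.300, y ≈ 70.103 km (keep extra digits for the depth step; rounded: 41.3, 70.1).
Then from the PFO sphere: z² = 234.28² − (x + 119.6)² − (y + 93.6)² with x = 41.300, y = 70.103, so z ≈ 46.900 ≈ 46.9 km.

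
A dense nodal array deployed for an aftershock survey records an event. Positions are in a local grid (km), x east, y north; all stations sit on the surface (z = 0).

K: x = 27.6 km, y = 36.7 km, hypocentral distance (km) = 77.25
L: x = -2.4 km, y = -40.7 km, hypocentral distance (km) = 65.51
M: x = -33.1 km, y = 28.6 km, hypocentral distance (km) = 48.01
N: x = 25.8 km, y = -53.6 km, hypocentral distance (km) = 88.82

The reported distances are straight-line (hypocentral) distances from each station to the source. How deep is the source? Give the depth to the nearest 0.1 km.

Each station gives a sphere (x−x_i)² + (y−y_i)² + z² = d_i² (stations at z=0).
Subtracting the K sphere from L and M: z² cancels, leaving linear equations in x and y:
-60.0 x − 154.8 y = 1229.60
-121.4 x − 16.2 y = 3467.52
Solving: x ≈ -29.003, y ≈ 3.298 km (keep extra digits for the depth step; rounded: -29.0, 3.3).
Then from the K sphere: z² = 77.25² − (x − 27.6)² − (y − 36.7)² with x = -29.003, y = 3.298, so z ≈ 40.595 ≈ 40.6 km.
Check against N (with the unrounded solution): distance 88.82 ≈ 88.82 km. ✓

depth ≈ 40.6 km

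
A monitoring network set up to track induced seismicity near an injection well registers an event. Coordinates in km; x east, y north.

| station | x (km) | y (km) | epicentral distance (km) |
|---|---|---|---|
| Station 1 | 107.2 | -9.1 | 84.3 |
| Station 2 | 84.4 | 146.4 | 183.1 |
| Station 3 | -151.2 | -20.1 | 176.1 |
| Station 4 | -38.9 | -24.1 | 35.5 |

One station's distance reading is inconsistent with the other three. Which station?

Solve using three stations at a time. Using Station 1, Station 2, Station 3 (subtract circle equations pairwise → linear system) gives (x, y) ≈ (24.8, -26.7).
Distances from that point to each station vs reported:
  Station 1: calculated 84.3 vs reported 84.3 → residual 0.0 km
  Station 2: calculated 183.1 vs reported 183.1 → residual 0.0 km
  Station 3: calculated 176.1 vs reported 176.1 → residual 0.0 km
  Station 4: calculated 63.7 vs reported 35.5 → residual 28.2 km
Station 1, Station 2, Station 3 are mutually consistent (residuals ≈ 0); Station 4 is off by 28.2 km.

Station 4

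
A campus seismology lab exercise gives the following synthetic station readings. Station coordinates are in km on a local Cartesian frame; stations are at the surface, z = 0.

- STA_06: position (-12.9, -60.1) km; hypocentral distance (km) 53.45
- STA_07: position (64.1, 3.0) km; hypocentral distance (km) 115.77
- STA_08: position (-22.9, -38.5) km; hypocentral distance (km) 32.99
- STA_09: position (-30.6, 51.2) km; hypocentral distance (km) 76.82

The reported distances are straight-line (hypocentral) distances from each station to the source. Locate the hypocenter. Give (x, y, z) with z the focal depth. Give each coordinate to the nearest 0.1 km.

Each station gives a sphere (x−x_i)² + (y−y_i)² + z² = d_i² (stations at z=0).
Subtracting the STA_06 sphere from STA_07 and STA_08: z² cancels, leaving linear equations in x and y:
154.0 x + 126.2 y = -10206.40
-20.0 x + 43.2 y = -3.20
Solving: x ≈ -48.003, y ≈ -22.298 km (keep extra digits for the depth step; rounded: -48.0, -22.3).
Then from the STA_06 sphere: z² = 53.45² − (x + 12.9)² − (y + 60.1)² with x = -48.003, y = -22.298, so z ≈ 13.989 ≈ 14.0 km.
Check against STA_09 (with the unrounded solution): distance 76.81 ≈ 76.82 km. ✓

x ≈ -48.0 km, y ≈ -22.3 km, depth ≈ 14.0 km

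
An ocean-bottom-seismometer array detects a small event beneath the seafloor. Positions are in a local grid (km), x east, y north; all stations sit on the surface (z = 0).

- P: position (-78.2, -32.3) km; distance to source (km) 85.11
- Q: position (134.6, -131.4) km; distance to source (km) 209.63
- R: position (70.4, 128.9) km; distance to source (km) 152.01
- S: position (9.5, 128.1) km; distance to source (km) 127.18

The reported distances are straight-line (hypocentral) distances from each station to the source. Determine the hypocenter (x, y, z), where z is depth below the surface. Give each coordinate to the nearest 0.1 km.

x ≈ -15.4 km, y ≈ 9.7 km, depth ≈ 39.2 km

Each station gives a sphere (x−x_i)² + (y−y_i)² + z² = d_i² (stations at z=0).
Subtracting the P sphere from Q and R: z² cancels, leaving linear equations in x and y:
425.6 x − 198.2 y = -8476.43
297.2 x + 322.4 y = -1450.49
Solving: x ≈ -15.400, y ≈ 9.698 km (keep extra digits for the depth step; rounded: -15.4, 9.7).
Then from the P sphere: z² = 85.11² − (x + 78.2)² − (y + 32.3)² with x = -15.400, y = 9.698, so z ≈ 39.192 ≈ 39.2 km.
Check against S (with the unrounded solution): distance 127.18 ≈ 127.18 km. ✓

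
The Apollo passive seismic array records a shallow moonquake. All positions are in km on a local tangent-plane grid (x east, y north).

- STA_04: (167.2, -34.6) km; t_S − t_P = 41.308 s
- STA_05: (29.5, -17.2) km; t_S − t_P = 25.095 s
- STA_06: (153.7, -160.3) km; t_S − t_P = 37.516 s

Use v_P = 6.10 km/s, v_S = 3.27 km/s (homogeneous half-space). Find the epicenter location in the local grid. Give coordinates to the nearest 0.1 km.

Distance from S−P lag: d = Δt · v_P v_S / (v_P − v_S) = Δt · (6.10·3.27)/(6.10−3.27) ≈ 7.0484·Δt.
So d_STA_04 = 291.16, d_STA_05 = 176.88, d_STA_06 = 264.43 km.
Circle about each station: (x − 167.2)² + (y + 34.6)² = 291.16²; (x − 29.5)² + (y + 17.2)² = 176.88²; (x − 153.7)² + (y + 160.3)² = 264.43².
Subtracting the STA_04 equation from the STA_05 and STA_06 equations removes the quadratic terms:
-275.4 x + 34.8 y = 25500.70
-27.0 x − 251.4 y = 35017.70
Solving the 2×2 system: x ≈ -108.7, y ≈ -127.6 km.
Check against STA_04 (with the unrounded x, y): √((x − 167.2)²+(y + 34.6)²) = 291.18 ≈ 291.16 km. ✓

-108.7 km east, -127.6 km north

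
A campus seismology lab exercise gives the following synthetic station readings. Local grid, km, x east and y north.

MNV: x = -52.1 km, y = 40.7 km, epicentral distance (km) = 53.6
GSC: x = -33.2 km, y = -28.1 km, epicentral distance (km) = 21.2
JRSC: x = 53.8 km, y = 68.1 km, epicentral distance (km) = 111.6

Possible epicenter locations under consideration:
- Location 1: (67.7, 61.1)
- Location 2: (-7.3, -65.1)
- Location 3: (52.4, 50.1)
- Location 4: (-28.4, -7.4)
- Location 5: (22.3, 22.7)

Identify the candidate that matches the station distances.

For each candidate, compare |candidate − station| to the reported distance:
Location 1: residuals MNV 67.9, GSC 113.5, JRSC 96.0 → max 113.5 km
Location 2: residuals MNV 61.3, GSC 24.0, JRSC 34.9 → max 61.3 km
Location 3: residuals MNV 51.3, GSC 94.7, JRSC 93.5 → max 94.7 km
Location 4: residuals MNV 0.0, GSC 0.0, JRSC 0.0 → max 0.0 km
Location 5: residuals MNV 22.9, GSC 54.0, JRSC 56.3 → max 56.3 km
Only Location 4 has all residuals ≈ 0.

Location 4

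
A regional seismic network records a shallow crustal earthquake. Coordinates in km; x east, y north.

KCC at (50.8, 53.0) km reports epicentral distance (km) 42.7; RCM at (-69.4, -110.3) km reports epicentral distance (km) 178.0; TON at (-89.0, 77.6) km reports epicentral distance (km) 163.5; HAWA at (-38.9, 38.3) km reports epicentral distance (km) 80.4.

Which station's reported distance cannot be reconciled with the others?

Solve using three stations at a time. Using KCC, RCM, TON (subtract circle equations pairwise → linear system) gives (x, y) ≈ (60.5, 11.4).
Distances from that point to each station vs reported:
  KCC: calculated 42.7 vs reported 42.7 → residual 0.0 km
  RCM: calculated 178.0 vs reported 178.0 → residual 0.0 km
  TON: calculated 163.5 vs reported 163.5 → residual 0.0 km
  HAWA: calculated 103.0 vs reported 80.4 → residual 22.6 km
KCC, RCM, TON are mutually consistent (residuals ≈ 0); HAWA is off by 22.6 km.

HAWA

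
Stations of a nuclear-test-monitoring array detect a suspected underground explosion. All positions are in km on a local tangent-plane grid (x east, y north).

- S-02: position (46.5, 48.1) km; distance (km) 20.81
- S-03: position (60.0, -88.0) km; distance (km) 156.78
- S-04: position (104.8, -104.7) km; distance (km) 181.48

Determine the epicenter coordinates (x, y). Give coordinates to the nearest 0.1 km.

(50.6, 68.5)

Circle about each station: (x − 46.5)² + (y − 48.1)² = 20.81²; (x − 60.0)² + (y + 88.0)² = 156.78²; (x − 104.8)² + (y + 104.7)² = 181.48².
Subtracting the S-02 equation from the S-03 and S-04 equations removes the quadratic terms:
27.0 x − 272.2 y = -17278.77
116.6 x − 305.6 y = -15032.66
Solving the 2×2 system: x ≈ 50.6, y ≈ 68.5 km.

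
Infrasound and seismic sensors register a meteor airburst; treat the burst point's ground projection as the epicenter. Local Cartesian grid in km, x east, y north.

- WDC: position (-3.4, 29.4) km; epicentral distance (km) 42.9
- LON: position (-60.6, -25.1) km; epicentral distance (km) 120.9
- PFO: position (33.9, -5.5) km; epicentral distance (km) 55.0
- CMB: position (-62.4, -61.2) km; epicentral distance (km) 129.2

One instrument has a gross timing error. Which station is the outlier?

Solve using three stations at a time. Using WDC, LON, PFO (subtract circle equations pairwise → linear system) gives (x, y) ≈ (34.5, 49.5).
Distances from that point to each station vs reported:
  WDC: calculated 42.9 vs reported 42.9 → residual 0.0 km
  LON: calculated 120.9 vs reported 120.9 → residual 0.0 km
  PFO: calculated 55.0 vs reported 55.0 → residual 0.0 km
  CMB: calculated 147.2 vs reported 129.2 → residual 18.0 km
WDC, LON, PFO are mutually consistent (residuals ≈ 0); CMB is off by 18.0 km.

CMB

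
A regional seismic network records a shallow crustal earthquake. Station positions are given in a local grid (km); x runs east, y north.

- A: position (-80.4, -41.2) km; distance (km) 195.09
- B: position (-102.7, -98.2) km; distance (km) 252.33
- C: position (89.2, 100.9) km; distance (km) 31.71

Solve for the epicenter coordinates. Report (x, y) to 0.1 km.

57.8 km east, 96.5 km north

Circle about each station: (x + 80.4)² + (y + 41.2)² = 195.09²; (x + 102.7)² + (y + 98.2)² = 252.33²; (x − 89.2)² + (y − 100.9)² = 31.71².
Subtracting the A equation from the B and C equations removes the quadratic terms:
-44.6 x − 114.0 y = -13581.39
339.2 x + 284.2 y = 47030.43
Solving the 2×2 system: x ≈ 57.8, y ≈ 96.5 km.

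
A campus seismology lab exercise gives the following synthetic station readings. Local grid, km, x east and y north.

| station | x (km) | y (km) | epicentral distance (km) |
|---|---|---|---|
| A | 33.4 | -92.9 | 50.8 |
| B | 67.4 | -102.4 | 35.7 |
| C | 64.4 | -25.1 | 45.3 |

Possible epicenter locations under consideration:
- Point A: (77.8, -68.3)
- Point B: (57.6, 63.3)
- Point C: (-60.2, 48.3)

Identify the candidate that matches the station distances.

Point A

For each candidate, compare |candidate − station| to the reported distance:
Point A: residuals A 0.0, B 0.0, C 0.1 → max 0.1 km
Point B: residuals A 107.3, B 130.3, C 43.4 → max 130.3 km
Point C: residuals A 118.6, B 161.8, C 99.3 → max 161.8 km
Only Point A has all residuals ≈ 0.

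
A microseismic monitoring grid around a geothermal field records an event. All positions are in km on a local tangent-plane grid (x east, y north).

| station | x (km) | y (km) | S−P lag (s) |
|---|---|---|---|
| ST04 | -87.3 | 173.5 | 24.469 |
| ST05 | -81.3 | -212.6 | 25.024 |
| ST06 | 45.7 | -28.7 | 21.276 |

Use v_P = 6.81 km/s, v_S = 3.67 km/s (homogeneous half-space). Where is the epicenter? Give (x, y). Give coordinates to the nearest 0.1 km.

Distance from S−P lag: d = Δt · v_P v_S / (v_P − v_S) = Δt · (6.81·3.67)/(6.81−3.67) ≈ 7.9595·Δt.
So d_ST04 = 194.76, d_ST05 = 199.18, d_ST06 = 169.35 km.
Circle about each station: (x + 87.3)² + (y − 173.5)² = 194.76²; (x + 81.3)² + (y + 212.6)² = 199.18²; (x − 45.7)² + (y + 28.7)² = 169.35².
Subtracting pairs of circle equations eliminates x²+y² and gives linear equations (the radical axes):
12.0 x − 772.2 y = 12343.70
266.0 x − 404.4 y = -25559.32
Solving the 2×2 system: x ≈ -123.3, y ≈ -17.9 km.

x ≈ -123.3 km, y ≈ -17.9 km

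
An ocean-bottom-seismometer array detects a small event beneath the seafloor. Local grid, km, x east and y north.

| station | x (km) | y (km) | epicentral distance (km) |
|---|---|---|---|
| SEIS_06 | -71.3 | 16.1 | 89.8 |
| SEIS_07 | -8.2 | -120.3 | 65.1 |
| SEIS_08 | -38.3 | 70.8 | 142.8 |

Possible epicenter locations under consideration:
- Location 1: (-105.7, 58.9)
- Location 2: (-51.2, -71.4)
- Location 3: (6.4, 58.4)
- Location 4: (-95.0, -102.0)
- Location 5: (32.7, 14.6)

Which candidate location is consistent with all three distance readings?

For each candidate, compare |candidate − station| to the reported distance:
Location 1: residuals SEIS_06 34.9, SEIS_07 138.9, SEIS_08 74.4 → max 138.9 km
Location 2: residuals SEIS_06 0.0, SEIS_07 0.0, SEIS_08 0.0 → max 0.0 km
Location 3: residuals SEIS_06 1.3, SEIS_07 114.2, SEIS_08 96.4 → max 114.2 km
Location 4: residuals SEIS_06 30.7, SEIS_07 23.6, SEIS_08 39.1 → max 39.1 km
Location 5: residuals SEIS_06 14.2, SEIS_07 75.9, SEIS_08 52.2 → max 75.9 km
Only Location 2 has all residuals ≈ 0.

Location 2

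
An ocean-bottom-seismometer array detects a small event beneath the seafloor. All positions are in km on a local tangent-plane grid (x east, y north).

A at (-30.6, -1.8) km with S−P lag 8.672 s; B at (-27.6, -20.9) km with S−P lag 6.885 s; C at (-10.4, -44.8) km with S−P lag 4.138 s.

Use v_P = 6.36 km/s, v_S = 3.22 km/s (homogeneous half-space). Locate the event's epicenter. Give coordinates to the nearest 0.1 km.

14.9 km east, -35.4 km north

Distance from S−P lag: d = Δt · v_P v_S / (v_P − v_S) = Δt · (6.36·3.22)/(6.36−3.22) ≈ 6.5220·Δt.
So d_A = 56.56, d_B = 44.90, d_C = 26.99 km.
Circle about each station: (x + 30.6)² + (y + 1.8)² = 56.56²; (x + 27.6)² + (y + 20.9)² = 44.90²; (x + 10.4)² + (y + 44.8)² = 26.99².
Subtracting pairs of circle equations eliminates x²+y² and gives linear equations (the radical axes):
6.0 x − 38.2 y = 1441.99
40.4 x − 86.0 y = 3646.17
Solving the 2×2 system: x ≈ 14.9, y ≈ -35.4 km.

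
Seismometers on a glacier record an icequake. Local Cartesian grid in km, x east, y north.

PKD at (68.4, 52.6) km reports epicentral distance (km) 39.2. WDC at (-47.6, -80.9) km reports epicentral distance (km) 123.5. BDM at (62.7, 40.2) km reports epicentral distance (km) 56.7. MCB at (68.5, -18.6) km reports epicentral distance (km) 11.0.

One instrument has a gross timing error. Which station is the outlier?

PKD

Solve using three stations at a time. Using WDC, BDM, MCB (subtract circle equations pairwise → linear system) gives (x, y) ≈ (57.7, -16.3).
Distances from that point to each station vs reported:
  PKD: calculated 69.7 vs reported 39.2 → residual 30.5 km
  WDC: calculated 123.5 vs reported 123.5 → residual 0.0 km
  BDM: calculated 56.7 vs reported 56.7 → residual 0.0 km
  MCB: calculated 11.1 vs reported 11.0 → residual 0.1 km
WDC, BDM, MCB are mutually consistent (residuals ≈ 0); PKD is off by 30.5 km.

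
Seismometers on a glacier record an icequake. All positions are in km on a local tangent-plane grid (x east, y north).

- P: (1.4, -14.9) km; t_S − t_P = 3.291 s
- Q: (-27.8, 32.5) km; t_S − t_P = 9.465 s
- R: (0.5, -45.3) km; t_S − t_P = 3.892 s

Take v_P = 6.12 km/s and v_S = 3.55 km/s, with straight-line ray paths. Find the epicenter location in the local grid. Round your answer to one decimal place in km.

Distance from S−P lag: d = Δt · v_P v_S / (v_P − v_S) = Δt · (6.12·3.55)/(6.12−3.55) ≈ 8.4537·Δt.
So d_P = 27.82, d_Q = 80.01, d_R = 32.90 km.
Circle about each station: (x − 1.4)² + (y + 14.9)² = 27.82²; (x + 27.8)² + (y − 32.5)² = 80.01²; (x − 0.5)² + (y + 45.3)² = 32.90².
Subtracting the P equation from the Q and R equations removes the quadratic terms:
-58.4 x + 94.8 y = -4022.53
-1.8 x − 60.8 y = 1519.91
Solving the 2×2 system: x ≈ 27.0, y ≈ -25.8 km.
Check against P (with the unrounded x, y): √((x − 1.4)²+(y + 14.9)²) = 27.82 ≈ 27.82 km. ✓

x ≈ 27.0 km, y ≈ -25.8 km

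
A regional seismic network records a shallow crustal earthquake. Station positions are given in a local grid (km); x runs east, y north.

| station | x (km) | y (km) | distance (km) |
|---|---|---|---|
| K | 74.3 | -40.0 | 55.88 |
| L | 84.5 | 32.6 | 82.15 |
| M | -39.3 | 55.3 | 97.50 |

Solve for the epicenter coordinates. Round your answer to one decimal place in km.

x ≈ 21.9 km, y ≈ -20.6 km

Circle about each station: (x − 74.3)² + (y + 40.0)² = 55.88²; (x − 84.5)² + (y − 32.6)² = 82.15²; (x + 39.3)² + (y − 55.3)² = 97.50².
Subtracting the K equation from the L and M equations removes the quadratic terms:
20.4 x + 145.2 y = -2543.53
-227.2 x + 190.6 y = -8901.59
Solving the 2×2 system: x ≈ 21.9, y ≈ -20.6 km.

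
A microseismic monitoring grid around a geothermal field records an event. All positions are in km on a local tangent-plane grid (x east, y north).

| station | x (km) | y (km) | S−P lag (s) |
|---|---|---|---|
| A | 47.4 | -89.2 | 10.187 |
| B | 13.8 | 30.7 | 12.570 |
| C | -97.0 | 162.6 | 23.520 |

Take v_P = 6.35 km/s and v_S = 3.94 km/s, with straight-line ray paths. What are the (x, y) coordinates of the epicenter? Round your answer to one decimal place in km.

-57.8 km east, -78.4 km north

Distance from S−P lag: d = Δt · v_P v_S / (v_P − v_S) = Δt · (6.35·3.94)/(6.35−3.94) ≈ 10.3813·Δt.
So d_A = 105.75, d_B = 130.49, d_C = 244.17 km.
Circle about each station: (x − 47.4)² + (y + 89.2)² = 105.75²; (x − 13.8)² + (y − 30.7)² = 130.49²; (x + 97.0)² + (y − 162.6)² = 244.17².
Subtracting the A equation from the B and C equations removes the quadratic terms:
-67.2 x + 239.8 y = -14915.05
-288.8 x + 503.6 y = -22791.57
Solving the 2×2 system: x ≈ -57.8, y ≈ -78.4 km.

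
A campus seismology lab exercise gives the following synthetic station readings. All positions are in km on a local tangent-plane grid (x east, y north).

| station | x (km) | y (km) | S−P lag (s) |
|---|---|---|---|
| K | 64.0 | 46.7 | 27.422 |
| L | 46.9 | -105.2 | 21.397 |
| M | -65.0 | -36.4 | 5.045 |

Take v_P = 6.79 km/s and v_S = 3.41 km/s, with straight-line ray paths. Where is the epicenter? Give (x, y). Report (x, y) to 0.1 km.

x ≈ -91.9 km, y ≈ -58.1 km

Distance from S−P lag: d = Δt · v_P v_S / (v_P − v_S) = Δt · (6.79·3.41)/(6.79−3.41) ≈ 6.8503·Δt.
So d_K = 187.85, d_L = 146.58, d_M = 34.56 km.
Circle about each station: (x − 64.0)² + (y − 46.7)² = 187.85²; (x − 46.9)² + (y + 105.2)² = 146.58²; (x + 65.0)² + (y + 36.4)² = 34.56².
Subtracting the K equation from the L and M equations removes the quadratic terms:
-34.2 x − 303.8 y = 20791.69
-258.0 x − 166.2 y = 33366.30
Solving the 2×2 system: x ≈ -91.9, y ≈ -58.1 km.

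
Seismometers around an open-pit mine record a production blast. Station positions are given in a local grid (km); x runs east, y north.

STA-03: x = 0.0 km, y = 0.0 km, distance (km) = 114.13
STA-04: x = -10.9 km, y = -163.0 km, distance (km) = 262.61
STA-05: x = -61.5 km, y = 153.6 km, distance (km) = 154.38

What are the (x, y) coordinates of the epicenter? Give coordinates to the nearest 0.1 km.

Circle about each station: x² + y² = 114.13²; (x + 10.9)² + (y + 163.0)² = 262.61²; (x + 61.5)² + (y − 153.6)² = 154.38².
Subtracting the STA-03 equation from the STA-04 and STA-05 equations removes the quadratic terms:
-21.8 x − 326.0 y = -29250.55
-123.0 x + 307.2 y = 16567.68
Solving the 2×2 system: x ≈ 76.6, y ≈ 84.6 km.
Check against STA-03 (with the unrounded x, y): √(x²+y²) = 114.13 ≈ 114.13 km. ✓

x ≈ 76.6 km, y ≈ 84.6 km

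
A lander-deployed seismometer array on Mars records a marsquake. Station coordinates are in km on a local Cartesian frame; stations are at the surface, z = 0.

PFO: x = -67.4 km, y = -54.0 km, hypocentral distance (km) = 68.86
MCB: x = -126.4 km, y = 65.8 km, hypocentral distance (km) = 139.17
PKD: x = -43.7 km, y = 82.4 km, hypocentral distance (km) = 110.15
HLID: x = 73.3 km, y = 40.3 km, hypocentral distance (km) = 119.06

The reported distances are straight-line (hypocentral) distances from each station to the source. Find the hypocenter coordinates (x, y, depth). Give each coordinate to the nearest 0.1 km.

Each station gives a sphere (x−x_i)² + (y−y_i)² + z² = d_i² (stations at z=0).
Subtracting the PFO sphere from MCB and PKD: z² cancels, leaving linear equations in x and y:
-118.0 x + 239.6 y = -1778.75
47.4 x + 272.8 y = -6150.63
Solving: x ≈ -22.698, y ≈ -18.602 km (keep extra digits for the depth step; rounded: -22.7, -18.6).
Then from the PFO sphere: z² = 68.86² − (x + 67.4)² − (y + 54.0)² with x = -22.698, y = -18.602, so z ≈ 38.606 ≈ 38.6 km.

(-22.7, -18.6, 38.6)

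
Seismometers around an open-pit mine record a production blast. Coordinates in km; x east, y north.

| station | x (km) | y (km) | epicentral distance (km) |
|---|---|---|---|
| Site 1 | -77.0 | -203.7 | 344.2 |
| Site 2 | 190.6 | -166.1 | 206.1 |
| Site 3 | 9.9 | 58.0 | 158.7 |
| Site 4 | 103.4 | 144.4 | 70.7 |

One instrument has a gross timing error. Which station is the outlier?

Solve using three stations at a time. Using Site 1, Site 2, Site 3 (subtract circle equations pairwise → linear system) gives (x, y) ≈ (167.4, 38.7).
Distances from that point to each station vs reported:
  Site 1: calculated 344.2 vs reported 344.2 → residual 0.0 km
  Site 2: calculated 206.1 vs reported 206.1 → residual 0.0 km
  Site 3: calculated 158.7 vs reported 158.7 → residual 0.0 km
  Site 4: calculated 123.6 vs reported 70.7 → residual 52.9 km
Site 1, Site 2, Site 3 are mutually consistent (residuals ≈ 0); Site 4 is off by 52.9 km.

Site 4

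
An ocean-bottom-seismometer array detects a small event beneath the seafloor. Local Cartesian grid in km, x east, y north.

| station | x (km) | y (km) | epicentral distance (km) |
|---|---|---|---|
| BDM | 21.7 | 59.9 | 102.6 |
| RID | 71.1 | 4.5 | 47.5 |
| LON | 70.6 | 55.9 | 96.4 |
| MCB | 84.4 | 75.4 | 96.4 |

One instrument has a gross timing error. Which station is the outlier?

Solve using three stations at a time. Using BDM, RID, LON (subtract circle equations pairwise → linear system) gives (x, y) ≈ (50.9, -38.4).
Distances from that point to each station vs reported:
  BDM: calculated 102.6 vs reported 102.6 → residual 0.0 km
  RID: calculated 47.5 vs reported 47.5 → residual 0.0 km
  LON: calculated 96.4 vs reported 96.4 → residual 0.0 km
  MCB: calculated 118.7 vs reported 96.4 → residual 22.3 km
BDM, RID, LON are mutually consistent (residuals ≈ 0); MCB is off by 22.3 km.

MCB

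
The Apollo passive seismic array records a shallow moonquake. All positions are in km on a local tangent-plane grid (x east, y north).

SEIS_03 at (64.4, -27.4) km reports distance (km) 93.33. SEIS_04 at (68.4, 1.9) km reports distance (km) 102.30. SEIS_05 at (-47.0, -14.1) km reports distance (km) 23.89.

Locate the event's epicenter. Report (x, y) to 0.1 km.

Circle about each station: (x − 64.4)² + (y + 27.4)² = 93.33²; (x − 68.4)² + (y − 1.9)² = 102.30²; (x + 47.0)² + (y + 14.1)² = 23.89².
Subtracting the SEIS_03 equation from the SEIS_04 and SEIS_05 equations removes the quadratic terms:
8.0 x + 58.6 y = -1970.75
-222.8 x + 26.6 y = 5649.45
Solving the 2×2 system: x ≈ -28.9, y ≈ -29.7 km.
Check against SEIS_03 (with the unrounded x, y): √((x − 64.4)²+(y + 27.4)²) = 93.33 ≈ 93.33 km. ✓

x ≈ -28.9 km, y ≈ -29.7 km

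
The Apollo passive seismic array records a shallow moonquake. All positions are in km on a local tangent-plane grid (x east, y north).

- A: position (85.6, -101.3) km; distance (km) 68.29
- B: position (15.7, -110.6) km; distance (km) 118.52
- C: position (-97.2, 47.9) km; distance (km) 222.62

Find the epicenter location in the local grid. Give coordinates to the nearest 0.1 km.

(108.6, -37.0)

Circle about each station: (x − 85.6)² + (y + 101.3)² = 68.29²; (x − 15.7)² + (y + 110.6)² = 118.52²; (x + 97.2)² + (y − 47.9)² = 222.62².
Subtracting the A equation from the B and C equations removes the quadratic terms:
-139.8 x − 18.6 y = -14493.67
-365.6 x + 298.4 y = -50742.94
Solving the 2×2 system: x ≈ 108.6, y ≈ -37.0 km.
Check against A (with the unrounded x, y): √((x − 85.6)²+(y + 101.3)²) = 68.29 ≈ 68.29 km. ✓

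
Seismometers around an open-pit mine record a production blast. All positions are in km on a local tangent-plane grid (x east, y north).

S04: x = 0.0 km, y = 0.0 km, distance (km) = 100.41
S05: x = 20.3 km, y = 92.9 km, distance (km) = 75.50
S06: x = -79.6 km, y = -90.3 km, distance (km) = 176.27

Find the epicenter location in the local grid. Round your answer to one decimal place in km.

Circle about each station: x² + y² = 100.41²; (x − 20.3)² + (y − 92.9)² = 75.50²; (x + 79.6)² + (y + 90.3)² = 176.27².
Subtracting pairs of circle equations eliminates x²+y² and gives linear equations (the radical axes):
40.6 x + 185.8 y = 13424.42
-159.2 x − 180.6 y = -6498.69
Solving the 2×2 system: x ≈ -54.7, y ≈ 84.2 km.

-54.7 km east, 84.2 km north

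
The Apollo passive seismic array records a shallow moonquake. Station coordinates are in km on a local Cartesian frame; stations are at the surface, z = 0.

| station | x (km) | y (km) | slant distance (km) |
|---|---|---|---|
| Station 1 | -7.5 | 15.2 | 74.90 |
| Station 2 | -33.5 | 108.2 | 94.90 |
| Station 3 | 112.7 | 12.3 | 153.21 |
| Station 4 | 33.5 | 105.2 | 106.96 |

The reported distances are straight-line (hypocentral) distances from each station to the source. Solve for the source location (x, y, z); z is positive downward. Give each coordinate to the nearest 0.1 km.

(-21.0, 43.3, 68.1)

Each station gives a sphere (x−x_i)² + (y−y_i)² + z² = d_i² (stations at z=0).
Subtracting the Station 1 sphere from Station 2 and Station 3: z² cancels, leaving linear equations in x and y:
-52.0 x + 186.0 y = 9146.20
240.4 x − 5.8 y = -5298.00
Solving: x ≈ -20.994, y ≈ 43.304 km (keep extra digits for the depth step; rounded: -21.0, 43.3).
Then from the Station 1 sphere: z² = 74.90² − (x + 7.5)² − (y − 15.2)² with x = -20.994, y = 43.304, so z ≈ 68.104 ≈ 68.1 km.
Check against Station 4 (with the unrounded solution): distance 106.95 ≈ 106.96 km. ✓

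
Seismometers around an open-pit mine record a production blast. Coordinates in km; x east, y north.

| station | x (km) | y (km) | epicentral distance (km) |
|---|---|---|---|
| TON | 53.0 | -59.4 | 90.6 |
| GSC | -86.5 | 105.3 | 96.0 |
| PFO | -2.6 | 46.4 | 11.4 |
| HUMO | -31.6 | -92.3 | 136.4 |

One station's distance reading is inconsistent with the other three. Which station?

TON

Solve using three stations at a time. Using GSC, PFO, HUMO (subtract circle equations pairwise → linear system) gives (x, y) ≈ (-13.5, 42.9).
Distances from that point to each station vs reported:
  TON: calculated 122.0 vs reported 90.6 → residual 31.4 km
  GSC: calculated 96.0 vs reported 96.0 → residual 0.0 km
  PFO: calculated 11.5 vs reported 11.4 → residual 0.1 km
  HUMO: calculated 136.4 vs reported 136.4 → residual 0.0 km
GSC, PFO, HUMO are mutually consistent (residuals ≈ 0); TON is off by 31.4 km.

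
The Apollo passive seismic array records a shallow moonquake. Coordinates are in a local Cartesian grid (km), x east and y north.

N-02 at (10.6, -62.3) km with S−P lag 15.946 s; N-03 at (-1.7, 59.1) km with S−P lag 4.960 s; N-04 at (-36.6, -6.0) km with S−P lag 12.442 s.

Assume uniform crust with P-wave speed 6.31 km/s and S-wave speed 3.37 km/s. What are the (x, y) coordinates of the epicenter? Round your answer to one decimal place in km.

33.2 km east, 50.8 km north

Distance from S−P lag: d = Δt · v_P v_S / (v_P − v_S) = Δt · (6.31·3.37)/(6.31−3.37) ≈ 7.2329·Δt.
So d_N-02 = 115.34, d_N-03 = 35.88, d_N-04 = 89.99 km.
Circle about each station: (x − 10.6)² + (y + 62.3)² = 115.34²; (x + 1.7)² + (y − 59.1)² = 35.88²; (x + 36.6)² + (y + 6.0)² = 89.99².
Subtracting pairs of circle equations eliminates x²+y² and gives linear equations (the radical axes):
-24.6 x + 242.8 y = 11517.99
-94.4 x + 112.6 y = 2587.03
Solving the 2×2 system: x ≈ 33.2, y ≈ 50.8 km.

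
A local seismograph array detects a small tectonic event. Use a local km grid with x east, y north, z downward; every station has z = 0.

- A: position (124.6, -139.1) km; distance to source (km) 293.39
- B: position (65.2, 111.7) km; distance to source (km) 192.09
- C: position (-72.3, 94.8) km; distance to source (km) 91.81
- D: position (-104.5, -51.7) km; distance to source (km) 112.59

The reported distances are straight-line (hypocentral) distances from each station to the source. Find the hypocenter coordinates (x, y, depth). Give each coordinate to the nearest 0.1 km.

x ≈ -99.1 km, y ≈ 38.4 km, depth ≈ 67.3 km

Each station gives a sphere (x−x_i)² + (y−y_i)² + z² = d_i² (stations at z=0).
Subtracting the A sphere from B and C: z² cancels, leaving linear equations in x and y:
-118.8 x + 501.6 y = 31033.08
-393.8 x + 467.8 y = 56988.98
Solving: x ≈ -99.104, y ≈ 38.396 km (keep extra digits for the depth step; rounded: -99.1, 38.4).
Then from the A sphere: z² = 293.39² − (x − 124.6)² − (y + 139.1)² with x = -99.104, y = 38.396, so z ≈ 67.301 ≈ 67.3 km.
Check against D (with the unrounded solution): distance 112.59 ≈ 112.59 km. ✓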